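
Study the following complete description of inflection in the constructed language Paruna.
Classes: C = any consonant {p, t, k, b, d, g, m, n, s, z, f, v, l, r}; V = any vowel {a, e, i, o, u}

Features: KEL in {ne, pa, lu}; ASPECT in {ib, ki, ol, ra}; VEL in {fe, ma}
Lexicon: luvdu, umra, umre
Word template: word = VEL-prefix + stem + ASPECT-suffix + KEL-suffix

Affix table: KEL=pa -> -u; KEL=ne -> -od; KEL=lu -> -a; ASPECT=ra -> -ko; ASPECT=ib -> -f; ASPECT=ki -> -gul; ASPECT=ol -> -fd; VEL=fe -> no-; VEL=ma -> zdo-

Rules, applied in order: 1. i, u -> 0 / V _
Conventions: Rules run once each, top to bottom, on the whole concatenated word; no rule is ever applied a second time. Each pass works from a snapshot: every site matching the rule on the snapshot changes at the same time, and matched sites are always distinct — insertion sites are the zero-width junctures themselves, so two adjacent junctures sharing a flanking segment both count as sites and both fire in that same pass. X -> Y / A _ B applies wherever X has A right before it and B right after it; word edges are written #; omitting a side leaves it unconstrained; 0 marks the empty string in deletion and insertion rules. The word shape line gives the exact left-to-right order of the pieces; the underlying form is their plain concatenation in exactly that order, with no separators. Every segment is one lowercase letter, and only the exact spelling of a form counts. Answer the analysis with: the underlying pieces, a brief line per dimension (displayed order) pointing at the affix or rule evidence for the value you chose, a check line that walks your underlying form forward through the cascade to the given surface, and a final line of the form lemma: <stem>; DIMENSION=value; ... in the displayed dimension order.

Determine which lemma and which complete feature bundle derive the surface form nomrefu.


underlying: no-umre-f-u
KEL=pa - signalled by the affix -u
ASPECT=ib - signalled by the affix -f
VEL=fe - signalled by the affix no-
check: noumrefu -> nomrefu
lemma: umre; KEL=pa; ASPECT=ib; VEL=fe


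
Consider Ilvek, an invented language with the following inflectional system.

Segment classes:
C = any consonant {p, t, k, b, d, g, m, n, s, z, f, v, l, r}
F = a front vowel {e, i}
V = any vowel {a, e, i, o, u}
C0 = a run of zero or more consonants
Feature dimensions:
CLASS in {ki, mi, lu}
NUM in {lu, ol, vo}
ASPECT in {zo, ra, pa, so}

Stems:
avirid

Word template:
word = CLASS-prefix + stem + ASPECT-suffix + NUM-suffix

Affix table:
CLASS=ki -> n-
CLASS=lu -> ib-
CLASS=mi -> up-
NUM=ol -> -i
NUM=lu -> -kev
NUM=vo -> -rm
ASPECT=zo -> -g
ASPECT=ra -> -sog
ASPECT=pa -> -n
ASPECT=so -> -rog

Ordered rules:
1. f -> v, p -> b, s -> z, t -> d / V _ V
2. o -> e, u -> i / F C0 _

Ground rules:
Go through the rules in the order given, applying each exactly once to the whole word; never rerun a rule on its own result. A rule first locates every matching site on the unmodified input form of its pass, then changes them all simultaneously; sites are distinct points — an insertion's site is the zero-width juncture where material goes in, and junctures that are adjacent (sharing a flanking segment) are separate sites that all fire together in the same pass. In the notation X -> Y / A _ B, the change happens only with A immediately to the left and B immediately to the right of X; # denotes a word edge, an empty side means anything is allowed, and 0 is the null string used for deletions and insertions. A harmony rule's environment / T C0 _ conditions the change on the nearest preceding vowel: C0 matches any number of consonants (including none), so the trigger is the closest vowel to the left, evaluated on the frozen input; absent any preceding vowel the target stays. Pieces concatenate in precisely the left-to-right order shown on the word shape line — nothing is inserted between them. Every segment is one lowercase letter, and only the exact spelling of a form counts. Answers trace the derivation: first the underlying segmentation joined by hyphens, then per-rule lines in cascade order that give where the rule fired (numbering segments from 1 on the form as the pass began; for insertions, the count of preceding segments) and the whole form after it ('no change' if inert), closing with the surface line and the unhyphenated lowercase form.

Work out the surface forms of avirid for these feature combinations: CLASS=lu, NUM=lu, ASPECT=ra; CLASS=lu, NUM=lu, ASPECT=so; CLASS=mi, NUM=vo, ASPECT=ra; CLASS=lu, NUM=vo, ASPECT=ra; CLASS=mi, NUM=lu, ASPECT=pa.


cell CLASS=lu, NUM=lu, ASPECT=ra:
underlying: ib-avirid-sog-kev
1. f -> v, p -> b, s -> z, t -> d / V _ V: no change
2. o -> e, u -> i / F C0 _: fires at position(s) 10: ibaviridsegkev
surface: ibaviridsegkev

cell CLASS=lu, NUM=lu, ASPECT=so:
underlying: ib-avirid-rog-kev
1. f -> v, p -> b, s -> z, t -> d / V _ V: no change
2. o -> e, u -> i / F C0 _: fires at position(s) 10: ibaviridregkev
surface: ibaviridregkev

cell CLASS=mi, NUM=vo, ASPECT=ra:
underlying: up-avirid-sog-rm
1. f -> v, p -> b, s -> z, t -> d / V _ V: fires at position(s) 2: ubaviridsogrm
2. o -> e, u -> i / F C0 _: fires at position(s) 10: ubaviridsegrm
surface: ubaviridsegrm

cell CLASS=lu, NUM=vo, ASPECT=ra:
underlying: ib-avirid-sog-rm
1. f -> v, p -> b, s -> z, t -> d / V _ V: no change
2. o -> e, u -> i / F C0 _: fires at position(s) 10: ibaviridsegrm
surface: ibaviridsegrm

cell CLASS=mi, NUM=lu, ASPECT=pa:
underlying: up-avirid-n-kev
1. f -> v, p -> b, s -> z, t -> d / V _ V: fires at position(s) 2: ubaviridnkev
2. o -> e, u -> i / F C0 _: no change
surface: ubaviridnkev


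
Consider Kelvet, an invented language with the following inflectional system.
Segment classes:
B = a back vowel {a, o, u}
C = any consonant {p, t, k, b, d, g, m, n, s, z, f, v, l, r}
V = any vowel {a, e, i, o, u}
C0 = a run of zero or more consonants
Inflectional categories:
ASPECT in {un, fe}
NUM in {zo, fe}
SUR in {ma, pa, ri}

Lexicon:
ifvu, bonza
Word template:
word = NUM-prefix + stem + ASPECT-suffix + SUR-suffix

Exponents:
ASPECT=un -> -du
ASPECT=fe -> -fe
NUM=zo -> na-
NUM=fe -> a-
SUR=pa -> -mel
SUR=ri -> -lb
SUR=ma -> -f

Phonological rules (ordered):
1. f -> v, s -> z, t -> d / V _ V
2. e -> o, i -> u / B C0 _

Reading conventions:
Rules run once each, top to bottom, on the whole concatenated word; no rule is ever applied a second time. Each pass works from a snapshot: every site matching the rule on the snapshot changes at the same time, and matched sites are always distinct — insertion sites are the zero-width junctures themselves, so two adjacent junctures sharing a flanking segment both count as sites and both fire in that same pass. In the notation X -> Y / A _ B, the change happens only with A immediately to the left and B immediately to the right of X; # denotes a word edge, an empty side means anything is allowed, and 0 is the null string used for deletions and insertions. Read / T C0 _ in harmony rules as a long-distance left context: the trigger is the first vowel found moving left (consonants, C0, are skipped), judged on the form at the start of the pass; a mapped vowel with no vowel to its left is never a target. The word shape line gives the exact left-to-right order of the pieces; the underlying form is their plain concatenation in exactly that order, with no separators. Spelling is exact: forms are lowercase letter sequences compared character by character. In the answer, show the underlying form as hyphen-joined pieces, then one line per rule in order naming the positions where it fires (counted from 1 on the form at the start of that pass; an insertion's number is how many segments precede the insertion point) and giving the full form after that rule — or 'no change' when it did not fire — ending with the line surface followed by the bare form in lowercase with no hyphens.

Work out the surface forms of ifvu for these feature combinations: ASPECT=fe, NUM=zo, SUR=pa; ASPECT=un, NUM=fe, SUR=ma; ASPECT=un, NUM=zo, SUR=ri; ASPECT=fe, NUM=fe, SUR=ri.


cell ASPECT=fe, NUM=zo, SUR=pa:
underlying: na-ifvu-fe-mel
1. f -> v, s -> z, t -> d / V _ V: fires at position(s) 7: naifvuvemel
2. e -> o, i -> u / B C0 _: fires at position(s) 3, 8: naufvuvomel
surface: naufvuvomel

cell ASPECT=un, NUM=fe, SUR=ma:
underlying: a-ifvu-du-f
1. f -> v, s -> z, t -> d / V _ V: no change
2. e -> o, i -> u / B C0 _: fires at position(s) 2: aufvuduf
surface: aufvuduf

cell ASPECT=un, NUM=zo, SUR=ri:
underlying: na-ifvu-du-lb
1. f -> v, s -> z, t -> d / V _ V: no change
2. e -> o, i -> u / B C0 _: fires at position(s) 3: naufvudulb
surface: naufvudulb

cell ASPECT=fe, NUM=fe, SUR=ri:
underlying: a-ifvu-fe-lb
1. f -> v, s -> z, t -> d / V _ V: fires at position(s) 6: aifvuvelb
2. e -> o, i -> u / B C0 _: fires at position(s) 2, 7: aufvuvolb
surface: aufvuvolb


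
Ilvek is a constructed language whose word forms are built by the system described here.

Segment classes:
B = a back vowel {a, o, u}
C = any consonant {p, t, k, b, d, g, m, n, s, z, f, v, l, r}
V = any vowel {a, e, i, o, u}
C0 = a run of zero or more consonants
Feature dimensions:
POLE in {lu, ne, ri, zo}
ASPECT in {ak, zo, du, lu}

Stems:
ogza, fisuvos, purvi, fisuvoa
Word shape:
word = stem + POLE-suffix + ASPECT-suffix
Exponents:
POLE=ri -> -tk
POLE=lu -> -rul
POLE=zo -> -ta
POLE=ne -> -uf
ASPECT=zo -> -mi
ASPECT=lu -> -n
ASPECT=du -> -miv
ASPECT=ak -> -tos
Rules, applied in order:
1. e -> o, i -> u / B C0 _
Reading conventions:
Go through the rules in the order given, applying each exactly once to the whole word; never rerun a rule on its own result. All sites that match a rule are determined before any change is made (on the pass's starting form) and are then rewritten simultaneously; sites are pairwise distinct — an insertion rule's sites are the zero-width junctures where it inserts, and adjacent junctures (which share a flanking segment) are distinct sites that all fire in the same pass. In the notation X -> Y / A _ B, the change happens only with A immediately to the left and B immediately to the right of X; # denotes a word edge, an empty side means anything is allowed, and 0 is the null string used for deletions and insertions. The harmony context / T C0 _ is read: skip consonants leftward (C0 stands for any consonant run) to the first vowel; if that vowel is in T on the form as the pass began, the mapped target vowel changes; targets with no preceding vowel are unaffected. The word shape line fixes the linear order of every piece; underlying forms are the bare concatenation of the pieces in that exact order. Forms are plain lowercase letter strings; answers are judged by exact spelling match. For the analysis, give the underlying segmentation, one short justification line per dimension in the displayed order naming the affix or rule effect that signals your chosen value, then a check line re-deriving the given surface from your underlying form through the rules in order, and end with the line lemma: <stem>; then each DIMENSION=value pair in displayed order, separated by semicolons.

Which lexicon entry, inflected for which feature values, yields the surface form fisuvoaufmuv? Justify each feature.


underlying: fisuvoa-uf-miv
POLE=ne - signalled by the affix -uf
ASPECT=du - signalled by the affix -miv
check: fisuvoaufmiv -> fisuvoaufmuv
lemma: fisuvoa; POLE=ne; ASPECT=du


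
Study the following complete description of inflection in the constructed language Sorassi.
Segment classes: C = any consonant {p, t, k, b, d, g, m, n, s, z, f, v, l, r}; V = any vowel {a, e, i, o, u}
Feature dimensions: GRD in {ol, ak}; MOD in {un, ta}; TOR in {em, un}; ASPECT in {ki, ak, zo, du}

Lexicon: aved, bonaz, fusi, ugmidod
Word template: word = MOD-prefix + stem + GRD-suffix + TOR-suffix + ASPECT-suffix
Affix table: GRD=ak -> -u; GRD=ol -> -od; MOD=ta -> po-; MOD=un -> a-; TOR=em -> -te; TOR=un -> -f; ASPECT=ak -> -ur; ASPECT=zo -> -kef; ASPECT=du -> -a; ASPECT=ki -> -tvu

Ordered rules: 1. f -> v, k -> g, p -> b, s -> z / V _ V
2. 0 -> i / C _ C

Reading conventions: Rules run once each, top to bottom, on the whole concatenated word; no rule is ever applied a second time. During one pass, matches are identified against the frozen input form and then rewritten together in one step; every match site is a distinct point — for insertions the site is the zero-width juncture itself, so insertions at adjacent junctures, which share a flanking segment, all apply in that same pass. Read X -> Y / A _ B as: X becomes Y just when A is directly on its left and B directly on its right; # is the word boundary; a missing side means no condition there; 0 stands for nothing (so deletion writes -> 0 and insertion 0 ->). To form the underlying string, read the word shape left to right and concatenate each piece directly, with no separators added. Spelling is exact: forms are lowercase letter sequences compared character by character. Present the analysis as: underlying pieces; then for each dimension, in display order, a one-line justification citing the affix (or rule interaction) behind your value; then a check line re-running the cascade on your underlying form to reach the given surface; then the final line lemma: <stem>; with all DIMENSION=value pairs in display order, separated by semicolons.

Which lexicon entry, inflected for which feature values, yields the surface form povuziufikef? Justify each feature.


underlying: po-fusi-u-f-kef
GRD=ak - signalled by the affix -u
MOD=ta - signalled by the affix po-
TOR=un - signalled by the affix -f
ASPECT=zo - signalled by the affix -kef
check: pofusiufkef -> povuziufkef -> povuziufikef
lemma: fusi; GRD=ak; MOD=ta; TOR=un; ASPECT=zo


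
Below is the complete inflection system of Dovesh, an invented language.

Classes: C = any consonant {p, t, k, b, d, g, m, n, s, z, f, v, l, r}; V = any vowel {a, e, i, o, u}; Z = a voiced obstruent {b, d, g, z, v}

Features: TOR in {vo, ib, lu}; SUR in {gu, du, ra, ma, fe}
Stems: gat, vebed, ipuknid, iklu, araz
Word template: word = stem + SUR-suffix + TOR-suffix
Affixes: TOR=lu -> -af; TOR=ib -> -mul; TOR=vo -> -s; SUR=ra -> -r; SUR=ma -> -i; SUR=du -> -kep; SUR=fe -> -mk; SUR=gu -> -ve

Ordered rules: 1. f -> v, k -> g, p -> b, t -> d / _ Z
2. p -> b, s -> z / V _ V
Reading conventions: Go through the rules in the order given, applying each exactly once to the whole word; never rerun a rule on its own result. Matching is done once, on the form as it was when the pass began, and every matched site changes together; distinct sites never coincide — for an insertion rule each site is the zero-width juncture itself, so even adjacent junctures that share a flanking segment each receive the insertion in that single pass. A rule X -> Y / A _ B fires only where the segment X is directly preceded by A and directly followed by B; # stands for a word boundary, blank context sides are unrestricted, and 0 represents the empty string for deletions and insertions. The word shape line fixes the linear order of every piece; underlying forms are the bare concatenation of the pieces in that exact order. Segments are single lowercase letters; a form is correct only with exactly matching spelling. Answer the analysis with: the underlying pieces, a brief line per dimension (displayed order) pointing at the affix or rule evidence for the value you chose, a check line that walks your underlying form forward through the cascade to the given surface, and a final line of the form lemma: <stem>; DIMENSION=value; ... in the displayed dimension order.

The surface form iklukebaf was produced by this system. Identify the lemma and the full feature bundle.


underlying: iklu-kep-af
TOR=lu - signalled by the affix -af
SUR=du - signalled by the affix -kep
check: iklukepaf -> iklukepaf -> iklukebaf
lemma: iklu; TOR=lu; SUR=du


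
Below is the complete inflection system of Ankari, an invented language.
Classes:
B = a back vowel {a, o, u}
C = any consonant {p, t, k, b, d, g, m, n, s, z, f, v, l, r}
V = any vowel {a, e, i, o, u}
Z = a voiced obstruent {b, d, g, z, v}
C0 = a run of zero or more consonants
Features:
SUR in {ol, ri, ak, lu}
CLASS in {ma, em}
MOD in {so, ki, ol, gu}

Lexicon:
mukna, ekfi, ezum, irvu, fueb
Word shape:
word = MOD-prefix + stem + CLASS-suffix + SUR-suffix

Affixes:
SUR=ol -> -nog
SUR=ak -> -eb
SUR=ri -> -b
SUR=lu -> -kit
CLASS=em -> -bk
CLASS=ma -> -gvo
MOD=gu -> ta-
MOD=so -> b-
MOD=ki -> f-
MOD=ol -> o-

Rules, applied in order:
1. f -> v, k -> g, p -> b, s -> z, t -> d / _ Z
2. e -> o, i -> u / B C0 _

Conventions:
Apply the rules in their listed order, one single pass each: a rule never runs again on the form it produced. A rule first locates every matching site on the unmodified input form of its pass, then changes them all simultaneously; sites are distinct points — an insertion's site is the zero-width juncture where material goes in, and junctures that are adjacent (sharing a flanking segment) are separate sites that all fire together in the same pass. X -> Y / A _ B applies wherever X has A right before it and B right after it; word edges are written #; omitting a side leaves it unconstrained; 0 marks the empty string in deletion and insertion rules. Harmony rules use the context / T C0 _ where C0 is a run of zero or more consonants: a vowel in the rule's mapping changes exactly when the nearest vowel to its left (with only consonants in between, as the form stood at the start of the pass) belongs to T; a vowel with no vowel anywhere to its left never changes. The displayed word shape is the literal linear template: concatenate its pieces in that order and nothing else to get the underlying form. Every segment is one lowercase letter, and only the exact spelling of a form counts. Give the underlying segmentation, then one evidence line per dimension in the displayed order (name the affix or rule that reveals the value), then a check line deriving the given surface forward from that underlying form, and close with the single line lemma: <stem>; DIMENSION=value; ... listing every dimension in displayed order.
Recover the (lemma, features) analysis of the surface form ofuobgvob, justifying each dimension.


underlying: o-fueb-gvo-b
SUR=ri - signalled by the affix -b
CLASS=ma - signalled by the affix -gvo
MOD=ol - signalled by the affix o-
check: ofuebgvob -> ofuebgvob -> ofuobgvob
lemma: fueb; SUR=ri; CLASS=ma; MOD=ol


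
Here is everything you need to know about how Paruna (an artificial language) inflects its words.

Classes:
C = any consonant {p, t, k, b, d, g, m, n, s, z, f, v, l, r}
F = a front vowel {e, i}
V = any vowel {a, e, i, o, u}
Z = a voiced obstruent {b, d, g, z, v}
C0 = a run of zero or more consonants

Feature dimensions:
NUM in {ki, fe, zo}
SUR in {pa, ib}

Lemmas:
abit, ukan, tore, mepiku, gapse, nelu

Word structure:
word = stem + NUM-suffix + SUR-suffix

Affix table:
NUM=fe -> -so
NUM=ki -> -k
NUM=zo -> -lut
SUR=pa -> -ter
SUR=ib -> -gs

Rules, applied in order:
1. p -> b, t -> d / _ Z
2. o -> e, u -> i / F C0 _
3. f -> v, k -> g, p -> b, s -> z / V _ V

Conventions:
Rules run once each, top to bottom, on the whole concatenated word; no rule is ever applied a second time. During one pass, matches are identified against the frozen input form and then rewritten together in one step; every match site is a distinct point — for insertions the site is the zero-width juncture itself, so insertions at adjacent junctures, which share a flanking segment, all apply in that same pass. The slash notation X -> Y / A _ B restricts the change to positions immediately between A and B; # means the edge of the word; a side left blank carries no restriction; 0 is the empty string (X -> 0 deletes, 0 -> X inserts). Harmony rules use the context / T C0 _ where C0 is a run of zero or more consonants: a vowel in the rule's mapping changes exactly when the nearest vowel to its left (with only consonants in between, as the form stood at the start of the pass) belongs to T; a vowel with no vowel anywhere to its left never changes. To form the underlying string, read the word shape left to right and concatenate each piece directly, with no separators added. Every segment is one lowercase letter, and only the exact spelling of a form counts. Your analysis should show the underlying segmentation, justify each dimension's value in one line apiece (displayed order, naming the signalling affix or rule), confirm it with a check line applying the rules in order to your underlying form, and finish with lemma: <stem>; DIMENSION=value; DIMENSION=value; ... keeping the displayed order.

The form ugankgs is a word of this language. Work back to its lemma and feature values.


underlying: ukan-k-gs
NUM=ki - signalled by the affix -k
SUR=ib - signalled by the affix -gs
check: ukankgs -> ukankgs -> ukankgs -> ugankgs
lemma: ukan; NUM=ki; SUR=ib


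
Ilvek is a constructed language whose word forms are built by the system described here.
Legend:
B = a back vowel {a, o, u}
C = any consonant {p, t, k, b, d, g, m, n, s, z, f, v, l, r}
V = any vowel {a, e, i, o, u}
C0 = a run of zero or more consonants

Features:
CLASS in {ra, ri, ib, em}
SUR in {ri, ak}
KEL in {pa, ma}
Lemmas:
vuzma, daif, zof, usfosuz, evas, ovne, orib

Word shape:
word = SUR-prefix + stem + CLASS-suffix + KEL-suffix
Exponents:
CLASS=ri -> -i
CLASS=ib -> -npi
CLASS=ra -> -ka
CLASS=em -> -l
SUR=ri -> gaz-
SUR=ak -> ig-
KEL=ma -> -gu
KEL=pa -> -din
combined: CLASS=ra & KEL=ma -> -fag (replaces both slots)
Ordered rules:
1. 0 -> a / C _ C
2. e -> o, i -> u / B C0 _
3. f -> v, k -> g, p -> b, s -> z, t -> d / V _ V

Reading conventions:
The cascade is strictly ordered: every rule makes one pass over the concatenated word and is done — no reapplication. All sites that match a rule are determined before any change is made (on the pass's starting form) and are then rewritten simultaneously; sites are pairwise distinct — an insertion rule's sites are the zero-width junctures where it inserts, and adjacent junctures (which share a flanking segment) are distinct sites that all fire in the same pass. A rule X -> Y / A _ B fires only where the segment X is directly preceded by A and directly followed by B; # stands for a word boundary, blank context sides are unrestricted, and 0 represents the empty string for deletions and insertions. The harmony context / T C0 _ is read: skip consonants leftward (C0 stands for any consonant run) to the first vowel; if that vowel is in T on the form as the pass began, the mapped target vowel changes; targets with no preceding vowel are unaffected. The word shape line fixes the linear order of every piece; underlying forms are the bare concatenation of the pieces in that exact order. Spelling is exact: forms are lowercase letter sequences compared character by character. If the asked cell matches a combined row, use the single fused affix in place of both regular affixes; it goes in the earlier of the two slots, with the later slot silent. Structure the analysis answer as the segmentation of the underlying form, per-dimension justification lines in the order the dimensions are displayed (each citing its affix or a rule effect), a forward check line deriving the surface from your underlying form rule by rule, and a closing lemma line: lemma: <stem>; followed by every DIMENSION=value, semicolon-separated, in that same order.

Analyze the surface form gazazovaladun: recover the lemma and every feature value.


underlying: gaz-zof-l-din
CLASS=em - signalled by the affix -l
SUR=ri - signalled by the affix gaz-
KEL=pa - signalled by the affix -din
check: gazzofldin -> gazazofaladin -> gazazofaladun -> gazazovaladun
lemma: zof; CLASS=em; SUR=ri; KEL=pa


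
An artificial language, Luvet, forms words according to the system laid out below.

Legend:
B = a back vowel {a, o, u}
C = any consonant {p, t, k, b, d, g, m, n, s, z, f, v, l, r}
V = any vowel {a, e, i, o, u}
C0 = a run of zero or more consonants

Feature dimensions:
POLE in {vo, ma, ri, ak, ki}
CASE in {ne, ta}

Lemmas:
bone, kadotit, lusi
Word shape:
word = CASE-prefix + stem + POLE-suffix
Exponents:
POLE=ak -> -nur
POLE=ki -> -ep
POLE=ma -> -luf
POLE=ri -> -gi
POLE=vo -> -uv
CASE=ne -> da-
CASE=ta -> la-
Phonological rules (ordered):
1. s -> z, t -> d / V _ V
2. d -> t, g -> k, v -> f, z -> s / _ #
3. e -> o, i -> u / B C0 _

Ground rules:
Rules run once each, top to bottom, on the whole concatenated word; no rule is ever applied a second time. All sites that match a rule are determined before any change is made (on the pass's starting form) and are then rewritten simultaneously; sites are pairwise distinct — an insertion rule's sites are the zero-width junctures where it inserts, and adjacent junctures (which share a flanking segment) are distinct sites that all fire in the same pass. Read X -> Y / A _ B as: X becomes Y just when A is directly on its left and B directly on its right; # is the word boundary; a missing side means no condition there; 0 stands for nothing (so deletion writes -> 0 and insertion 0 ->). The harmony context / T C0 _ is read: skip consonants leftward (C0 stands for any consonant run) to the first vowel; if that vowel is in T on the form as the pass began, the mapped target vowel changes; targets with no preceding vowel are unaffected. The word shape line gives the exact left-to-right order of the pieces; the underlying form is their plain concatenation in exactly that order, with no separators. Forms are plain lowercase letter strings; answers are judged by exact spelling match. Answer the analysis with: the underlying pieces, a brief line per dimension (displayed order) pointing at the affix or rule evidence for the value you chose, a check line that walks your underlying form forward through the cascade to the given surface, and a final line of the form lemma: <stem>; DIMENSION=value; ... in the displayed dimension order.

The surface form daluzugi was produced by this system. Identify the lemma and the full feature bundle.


underlying: da-lusi-gi
POLE=ri - signalled by the affix -gi
CASE=ne - signalled by the affix da-
check: dalusigi -> daluzigi -> daluzigi -> daluzugi
lemma: lusi; POLE=ri; CASE=ne


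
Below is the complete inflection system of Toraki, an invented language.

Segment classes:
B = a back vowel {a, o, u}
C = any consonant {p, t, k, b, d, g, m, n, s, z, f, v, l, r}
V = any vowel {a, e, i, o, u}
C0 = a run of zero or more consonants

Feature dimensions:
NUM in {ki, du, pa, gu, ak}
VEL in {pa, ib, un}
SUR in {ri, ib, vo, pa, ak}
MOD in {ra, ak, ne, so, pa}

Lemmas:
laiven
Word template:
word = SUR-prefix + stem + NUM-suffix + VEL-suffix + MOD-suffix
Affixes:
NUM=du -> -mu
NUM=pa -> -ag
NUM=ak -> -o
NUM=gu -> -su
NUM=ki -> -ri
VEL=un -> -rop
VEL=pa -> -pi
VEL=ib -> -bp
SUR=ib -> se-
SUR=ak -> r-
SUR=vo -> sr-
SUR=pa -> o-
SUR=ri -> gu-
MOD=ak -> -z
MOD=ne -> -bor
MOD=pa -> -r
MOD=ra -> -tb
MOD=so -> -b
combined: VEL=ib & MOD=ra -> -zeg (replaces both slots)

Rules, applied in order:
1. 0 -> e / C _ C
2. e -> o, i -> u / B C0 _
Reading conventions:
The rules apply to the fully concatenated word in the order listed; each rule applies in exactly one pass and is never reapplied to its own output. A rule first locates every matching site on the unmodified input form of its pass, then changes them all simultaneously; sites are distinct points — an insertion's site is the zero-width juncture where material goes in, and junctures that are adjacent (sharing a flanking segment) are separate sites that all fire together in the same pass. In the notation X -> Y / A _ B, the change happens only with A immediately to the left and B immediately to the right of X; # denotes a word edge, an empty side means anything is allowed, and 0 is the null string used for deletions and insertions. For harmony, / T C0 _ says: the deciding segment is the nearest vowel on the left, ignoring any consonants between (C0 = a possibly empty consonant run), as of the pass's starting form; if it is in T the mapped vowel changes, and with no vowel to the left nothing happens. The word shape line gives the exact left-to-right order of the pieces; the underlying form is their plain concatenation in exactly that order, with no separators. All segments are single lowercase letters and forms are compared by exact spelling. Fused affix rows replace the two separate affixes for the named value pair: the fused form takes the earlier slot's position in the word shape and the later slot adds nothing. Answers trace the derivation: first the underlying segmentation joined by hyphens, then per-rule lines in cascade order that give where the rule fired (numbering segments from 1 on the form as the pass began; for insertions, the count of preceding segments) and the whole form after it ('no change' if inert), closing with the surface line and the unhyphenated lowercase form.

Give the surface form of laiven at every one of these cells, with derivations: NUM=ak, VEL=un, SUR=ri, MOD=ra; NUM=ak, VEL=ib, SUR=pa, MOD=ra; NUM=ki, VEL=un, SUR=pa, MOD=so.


cell NUM=ak, VEL=un, SUR=ri, MOD=ra:
underlying: gu-laiven-o-rop-tb
1. 0 -> e / C _ C: inserts after position(s) 12, 13: gulaivenoropeteb
2. e -> o, i -> u / B C0 _: fires at position(s) 5, 13: gulauvenoropoteb
surface: gulauvenoropoteb

cell NUM=ak, VEL=ib, SUR=pa, MOD=ra:
underlying: o-laiven-o-zeg
1. 0 -> e / C _ C: no change
2. e -> o, i -> u / B C0 _: fires at position(s) 4, 10: olauvenozog
surface: olauvenozog

cell NUM=ki, VEL=un, SUR=pa, MOD=so:
underlying: o-laiven-ri-rop-b
1. 0 -> e / C _ C: inserts after position(s) 7, 12: olaiveneriropeb
2. e -> o, i -> u / B C0 _: fires at position(s) 4, 14: olauveneriropob
surface: olauveneriropob


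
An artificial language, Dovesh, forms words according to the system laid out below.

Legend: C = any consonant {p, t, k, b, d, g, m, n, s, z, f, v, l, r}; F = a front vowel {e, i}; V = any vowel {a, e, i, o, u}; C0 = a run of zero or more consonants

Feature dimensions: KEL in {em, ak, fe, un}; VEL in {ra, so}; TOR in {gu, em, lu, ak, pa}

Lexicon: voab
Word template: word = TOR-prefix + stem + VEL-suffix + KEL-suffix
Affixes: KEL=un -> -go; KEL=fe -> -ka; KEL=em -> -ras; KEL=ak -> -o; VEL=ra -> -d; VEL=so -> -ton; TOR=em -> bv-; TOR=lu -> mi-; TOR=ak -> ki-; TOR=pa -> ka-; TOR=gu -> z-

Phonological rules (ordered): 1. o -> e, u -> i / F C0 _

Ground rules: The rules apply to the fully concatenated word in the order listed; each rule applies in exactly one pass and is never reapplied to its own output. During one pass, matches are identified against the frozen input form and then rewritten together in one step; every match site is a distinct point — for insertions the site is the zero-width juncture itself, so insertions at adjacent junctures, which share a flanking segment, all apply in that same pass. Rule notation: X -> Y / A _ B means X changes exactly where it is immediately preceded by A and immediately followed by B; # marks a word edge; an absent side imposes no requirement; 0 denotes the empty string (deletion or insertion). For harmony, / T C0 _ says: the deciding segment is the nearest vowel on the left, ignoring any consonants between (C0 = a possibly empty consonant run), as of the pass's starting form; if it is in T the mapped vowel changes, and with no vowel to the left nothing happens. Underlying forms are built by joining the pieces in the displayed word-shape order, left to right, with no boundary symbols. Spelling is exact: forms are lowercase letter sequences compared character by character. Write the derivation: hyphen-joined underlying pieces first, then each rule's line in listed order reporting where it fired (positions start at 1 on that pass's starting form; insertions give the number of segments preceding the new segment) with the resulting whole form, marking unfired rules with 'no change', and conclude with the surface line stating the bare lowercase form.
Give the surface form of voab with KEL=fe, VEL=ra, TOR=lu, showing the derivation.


underlying: mi-voab-d-ka
1. o -> e, u -> i / F C0 _: fires at position(s) 4: miveabdka
surface: miveabdka


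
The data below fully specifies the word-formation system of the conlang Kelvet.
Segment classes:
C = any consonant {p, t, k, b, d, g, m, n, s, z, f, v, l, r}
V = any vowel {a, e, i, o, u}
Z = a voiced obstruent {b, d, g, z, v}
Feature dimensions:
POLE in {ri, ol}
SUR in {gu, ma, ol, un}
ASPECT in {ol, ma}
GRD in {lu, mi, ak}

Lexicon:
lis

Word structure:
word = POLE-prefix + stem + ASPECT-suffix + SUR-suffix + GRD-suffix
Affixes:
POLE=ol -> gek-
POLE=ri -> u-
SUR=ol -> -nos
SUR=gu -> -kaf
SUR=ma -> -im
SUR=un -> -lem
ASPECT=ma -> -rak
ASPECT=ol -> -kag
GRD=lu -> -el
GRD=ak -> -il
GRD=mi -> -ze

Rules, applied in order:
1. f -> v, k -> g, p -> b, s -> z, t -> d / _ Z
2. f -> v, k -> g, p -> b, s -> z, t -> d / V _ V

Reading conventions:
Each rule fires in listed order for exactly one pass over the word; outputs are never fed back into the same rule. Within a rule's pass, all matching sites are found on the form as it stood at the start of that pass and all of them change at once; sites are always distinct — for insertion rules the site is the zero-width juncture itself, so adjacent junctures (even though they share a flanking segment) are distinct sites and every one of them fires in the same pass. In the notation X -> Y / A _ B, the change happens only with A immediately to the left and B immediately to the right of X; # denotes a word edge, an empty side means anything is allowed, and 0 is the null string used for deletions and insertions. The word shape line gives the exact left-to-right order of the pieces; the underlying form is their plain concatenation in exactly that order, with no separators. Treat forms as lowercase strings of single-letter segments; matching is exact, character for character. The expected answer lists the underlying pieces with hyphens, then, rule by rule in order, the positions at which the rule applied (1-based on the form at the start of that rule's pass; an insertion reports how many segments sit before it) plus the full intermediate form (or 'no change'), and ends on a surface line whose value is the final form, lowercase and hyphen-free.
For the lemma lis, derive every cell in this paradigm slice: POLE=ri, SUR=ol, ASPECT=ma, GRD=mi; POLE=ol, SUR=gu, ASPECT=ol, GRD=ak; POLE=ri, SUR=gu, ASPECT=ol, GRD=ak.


cell POLE=ri, SUR=ol, ASPECT=ma, GRD=mi:
underlying: u-lis-rak-nos-ze
1. f -> v, k -> g, p -> b, s -> z, t -> d / _ Z: fires at position(s) 10: ulisraknozze
2. f -> v, k -> g, p -> b, s -> z, t -> d / V _ V: no change
surface: ulisraknozze

cell POLE=ol, SUR=gu, ASPECT=ol, GRD=ak:
underlying: gek-lis-kag-kaf-il
1. f -> v, k -> g, p -> b, s -> z, t -> d / _ Z: no change
2. f -> v, k -> g, p -> b, s -> z, t -> d / V _ V: fires at position(s) 12: gekliskagkavil
surface: gekliskagkavil

cell POLE=ri, SUR=gu, ASPECT=ol, GRD=ak:
underlying: u-lis-kag-kaf-il
1. f -> v, k -> g, p -> b, s -> z, t -> d / _ Z: no change
2. f -> v, k -> g, p -> b, s -> z, t -> d / V _ V: fires at position(s) 10: uliskagkavil
surface: uliskagkavil


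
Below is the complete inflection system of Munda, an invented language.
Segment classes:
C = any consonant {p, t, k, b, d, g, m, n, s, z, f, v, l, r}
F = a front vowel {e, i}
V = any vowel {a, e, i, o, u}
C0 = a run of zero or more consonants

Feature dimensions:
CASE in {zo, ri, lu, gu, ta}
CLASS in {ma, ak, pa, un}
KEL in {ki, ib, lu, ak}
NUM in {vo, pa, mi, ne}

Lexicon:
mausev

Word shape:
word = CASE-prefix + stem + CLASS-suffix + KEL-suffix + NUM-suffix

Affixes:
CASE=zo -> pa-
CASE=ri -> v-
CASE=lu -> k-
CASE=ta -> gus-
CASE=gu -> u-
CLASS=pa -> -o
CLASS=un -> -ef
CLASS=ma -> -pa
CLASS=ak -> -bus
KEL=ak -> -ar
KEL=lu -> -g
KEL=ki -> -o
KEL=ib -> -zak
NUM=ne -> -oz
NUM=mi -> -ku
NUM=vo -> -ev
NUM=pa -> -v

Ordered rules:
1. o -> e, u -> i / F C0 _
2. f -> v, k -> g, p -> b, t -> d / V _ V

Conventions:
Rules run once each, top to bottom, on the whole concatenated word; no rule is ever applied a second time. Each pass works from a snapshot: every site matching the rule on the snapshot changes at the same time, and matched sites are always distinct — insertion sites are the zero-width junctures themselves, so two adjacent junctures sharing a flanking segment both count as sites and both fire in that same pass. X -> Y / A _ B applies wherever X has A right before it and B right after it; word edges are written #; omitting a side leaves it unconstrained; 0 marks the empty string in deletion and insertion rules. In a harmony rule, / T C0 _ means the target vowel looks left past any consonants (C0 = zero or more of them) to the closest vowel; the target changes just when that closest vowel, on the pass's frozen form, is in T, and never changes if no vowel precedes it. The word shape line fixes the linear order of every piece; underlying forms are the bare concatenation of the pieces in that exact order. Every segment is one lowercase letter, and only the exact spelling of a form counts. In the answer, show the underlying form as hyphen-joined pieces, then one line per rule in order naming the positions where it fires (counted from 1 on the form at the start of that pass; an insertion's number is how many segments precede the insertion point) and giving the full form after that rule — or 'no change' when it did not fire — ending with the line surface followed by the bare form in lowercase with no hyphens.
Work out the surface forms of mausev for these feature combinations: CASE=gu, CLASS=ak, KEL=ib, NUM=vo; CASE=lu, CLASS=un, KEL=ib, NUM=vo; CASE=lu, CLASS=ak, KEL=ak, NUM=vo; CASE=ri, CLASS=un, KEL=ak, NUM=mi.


cell CASE=gu, CLASS=ak, KEL=ib, NUM=vo:
underlying: u-mausev-bus-zak-ev
1. o -> e, u -> i / F C0 _: fires at position(s) 9: umausevbiszakev
2. f -> v, k -> g, p -> b, t -> d / V _ V: fires at position(s) 13: umausevbiszagev
surface: umausevbiszagev

cell CASE=lu, CLASS=un, KEL=ib, NUM=vo:
underlying: k-mausev-ef-zak-ev
1. o -> e, u -> i / F C0 _: no change
2. f -> v, k -> g, p -> b, t -> d / V _ V: fires at position(s) 12: kmausevefzagev
surface: kmausevefzagev

cell CASE=lu, CLASS=ak, KEL=ak, NUM=vo:
underlying: k-mausev-bus-ar-ev
1. o -> e, u -> i / F C0 _: fires at position(s) 9: kmausevbisarev
2. f -> v, k -> g, p -> b, t -> d / V _ V: no change
surface: kmausevbisarev

cell CASE=ri, CLASS=un, KEL=ak, NUM=mi:
underlying: v-mausev-ef-ar-ku
1. o -> e, u -> i / F C0 _: no change
2. f -> v, k -> g, p -> b, t -> d / V _ V: fires at position(s) 9: vmausevevarku
surface: vmausevevarku


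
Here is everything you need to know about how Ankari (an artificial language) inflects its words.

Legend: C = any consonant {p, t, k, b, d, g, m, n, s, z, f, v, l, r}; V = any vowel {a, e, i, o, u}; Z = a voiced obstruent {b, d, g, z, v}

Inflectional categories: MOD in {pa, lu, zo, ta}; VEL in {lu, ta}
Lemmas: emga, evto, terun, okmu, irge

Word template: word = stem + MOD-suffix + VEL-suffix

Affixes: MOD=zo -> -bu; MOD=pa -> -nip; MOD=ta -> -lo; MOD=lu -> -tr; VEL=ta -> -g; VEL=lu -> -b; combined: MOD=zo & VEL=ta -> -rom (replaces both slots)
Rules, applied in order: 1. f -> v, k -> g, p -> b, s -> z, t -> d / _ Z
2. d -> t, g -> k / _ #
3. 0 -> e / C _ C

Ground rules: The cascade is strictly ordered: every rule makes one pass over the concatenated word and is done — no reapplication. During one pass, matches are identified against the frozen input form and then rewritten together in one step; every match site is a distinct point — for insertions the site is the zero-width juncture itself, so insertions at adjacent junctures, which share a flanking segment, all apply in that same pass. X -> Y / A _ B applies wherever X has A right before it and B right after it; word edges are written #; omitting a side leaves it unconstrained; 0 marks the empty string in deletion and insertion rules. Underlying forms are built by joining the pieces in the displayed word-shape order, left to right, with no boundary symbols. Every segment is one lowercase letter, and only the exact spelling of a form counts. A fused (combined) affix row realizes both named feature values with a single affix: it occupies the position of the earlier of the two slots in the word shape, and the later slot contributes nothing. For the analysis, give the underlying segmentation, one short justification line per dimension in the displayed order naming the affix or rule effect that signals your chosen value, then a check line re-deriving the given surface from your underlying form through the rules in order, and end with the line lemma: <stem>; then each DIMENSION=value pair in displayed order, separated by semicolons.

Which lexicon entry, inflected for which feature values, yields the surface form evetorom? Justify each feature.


underlying: evto-rom
MOD=zo - signalled by the combined affix row
VEL=ta - signalled by the combined affix row
check: evtorom -> evtorom -> evtorom -> evetorom
lemma: evto; MOD=zo; VEL=ta
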